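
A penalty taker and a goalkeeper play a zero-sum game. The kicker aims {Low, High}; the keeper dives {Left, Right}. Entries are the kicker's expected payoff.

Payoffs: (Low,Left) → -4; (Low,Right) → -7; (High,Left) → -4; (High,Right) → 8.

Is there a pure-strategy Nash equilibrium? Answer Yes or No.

Yes

Row minima: Low → -7, High → -4; maximin = -4.
Column maxima: Left → -4, Right → 8; minimax = -4.
maximin = minimax = -4, so a saddle point exists.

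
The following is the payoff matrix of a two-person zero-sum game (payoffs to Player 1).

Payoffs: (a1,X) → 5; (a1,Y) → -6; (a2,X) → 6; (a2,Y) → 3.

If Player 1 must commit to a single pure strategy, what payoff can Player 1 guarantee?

Row minima: a1 → -6, a2 → 3.
The best of these is 3.

3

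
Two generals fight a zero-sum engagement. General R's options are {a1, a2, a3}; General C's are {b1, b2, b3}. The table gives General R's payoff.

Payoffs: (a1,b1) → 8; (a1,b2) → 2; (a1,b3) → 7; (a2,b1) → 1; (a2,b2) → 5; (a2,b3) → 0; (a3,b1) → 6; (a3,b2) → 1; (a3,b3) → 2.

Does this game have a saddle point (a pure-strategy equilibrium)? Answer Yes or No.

Row minima: a1 → 2, a2 → 0, a3 → 1; maximin = 2.
Column maxima: b1 → 8, b2 → 5, b3 → 7; minimax = 5.
2 ≠ 5, so no pure-strategy equilibrium exists.

No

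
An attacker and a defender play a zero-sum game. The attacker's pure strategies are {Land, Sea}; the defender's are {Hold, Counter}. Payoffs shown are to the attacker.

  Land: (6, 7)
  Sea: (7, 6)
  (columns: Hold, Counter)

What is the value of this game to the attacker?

Row minima: Land → 6, Sea → 6; maximin = 6.
Column maxima: Hold → 7, Counter → 7; minimax = 7.
6 ≠ 7, so there is no saddle point; optimal play is mixed.
Let the attacker play Land with probability p. Expected payoff against Hold: 6p + 7(1−p) = −p + 7; against Counter: 7p + 6(1−p) = p + 6.
Setting these equal: −p + 7 = p + 6 ⇒ −2p = -1 ⇒ p = 1/2, and the value is (-1)·(1/2) + 7 = 13/2.
For the defender: with q = P(Hold), equating Land's and Sea's payoffs gives −q + 7 = q + 6 ⇒ q = 1/2.

13/2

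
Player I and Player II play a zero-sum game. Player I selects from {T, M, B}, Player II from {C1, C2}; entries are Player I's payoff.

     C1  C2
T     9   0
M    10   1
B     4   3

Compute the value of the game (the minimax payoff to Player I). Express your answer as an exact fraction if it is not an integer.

Row minima: T → 0, M → 1, B → 3; maximin = 3.
Column maxima: C1 → 10, C2 → 3; minimax = 3.
Since maximin = minimax = 3, there is a saddle point and the value is 3.

3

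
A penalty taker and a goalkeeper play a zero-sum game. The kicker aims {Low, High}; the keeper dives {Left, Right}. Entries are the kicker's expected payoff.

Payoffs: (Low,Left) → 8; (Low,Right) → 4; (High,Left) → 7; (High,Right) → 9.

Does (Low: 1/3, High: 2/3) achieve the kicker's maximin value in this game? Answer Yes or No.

Against Left this mix gives (1/3)·8 + (2/3)·7 = 22/3.
Against Right this mix gives (1/3)·4 + (2/3)·9 = 22/3.
All of the keeper's active replies (Left, Right) yield 22/3, and no column does worse for the kicker. The mix makes the keeper indifferent and guarantees 22/3, so it is optimal.

Yes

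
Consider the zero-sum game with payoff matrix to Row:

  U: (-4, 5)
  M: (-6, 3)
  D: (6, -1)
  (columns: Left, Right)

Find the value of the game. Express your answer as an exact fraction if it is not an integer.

Row minima: U → -4, M → -6, D → -1; maximin = -1.
Column maxima: Left → 6, Right → 5; minimax = 5.
-1 ≠ 5, so there is no saddle point; optimal play is mixed.
M is strictly dominated by U, so Row never plays it.
On the remaining 2×2 (U, D vs Left, Right):
Let Row play U with probability p. Expected payoff against Left: (-4)p + 6(1−p) = −10p + 6; against Right: 5p + (-1)(1−p) = 6p − 1.
Setting these equal: −10p + 6 = 6p − 1 ⇒ −16p = -7 ⇒ p = 7/16, and the value is (-10)·(7/16) + 6 = 13/8.
For Column: with q = P(Left), equating U's and D's payoffs gives −9q + 5 = 7q − 1 ⇒ q = 3/8.

13/8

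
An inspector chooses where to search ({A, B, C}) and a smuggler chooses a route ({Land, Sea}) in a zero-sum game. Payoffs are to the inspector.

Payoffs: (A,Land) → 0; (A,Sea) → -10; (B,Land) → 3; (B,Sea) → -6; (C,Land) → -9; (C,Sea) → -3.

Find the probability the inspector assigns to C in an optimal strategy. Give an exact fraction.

Row minima: A → -10, B → -6, C → -9; maximin = -6.
Column maxima: Land → 3, Sea → -3; minimax = -3.
-6 ≠ -3, so there is no saddle point; optimal play is mixed.
A is strictly dominated by B, so the inspector never plays it.
On the remaining 2×2 (B, C vs Land, Sea):
Let the inspector play B with probability p. Expected payoff against Land: 3p + (-9)(1−p) = 12p − 9; against Sea: (-6)p + (-3)(1−p) = −3p − 3.
Setting these equal: 12p − 9 = −3p − 3 ⇒ 15p = 6 ⇒ p = 2/5, and the value is (12)·(2/5) − 9 = -21/5.
For the smuggler: with q = P(Land), equating B's and C's payoffs gives 9q − 6 = −6q − 3 ⇒ q = 1/5.

3/5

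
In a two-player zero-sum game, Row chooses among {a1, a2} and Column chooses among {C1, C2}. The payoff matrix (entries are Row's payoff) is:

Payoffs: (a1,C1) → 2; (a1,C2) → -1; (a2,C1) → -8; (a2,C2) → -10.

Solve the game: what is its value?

-1

Row minima: a1 → -1, a2 → -10; maximin = -1.
Column maxima: C1 → 2, C2 → -1; minimax = -1.
Since maximin = minimax = -1, there is a saddle point and the value is -1.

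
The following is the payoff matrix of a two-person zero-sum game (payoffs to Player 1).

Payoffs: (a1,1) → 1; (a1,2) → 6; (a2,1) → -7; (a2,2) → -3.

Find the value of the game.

1

Row minima: a1 → 1, a2 → -7; maximin = 1.
Column maxima: 1 → 1, 2 → 6; minimax = 1.
Since maximin = minimax = 1, there is a saddle point and the value is 1.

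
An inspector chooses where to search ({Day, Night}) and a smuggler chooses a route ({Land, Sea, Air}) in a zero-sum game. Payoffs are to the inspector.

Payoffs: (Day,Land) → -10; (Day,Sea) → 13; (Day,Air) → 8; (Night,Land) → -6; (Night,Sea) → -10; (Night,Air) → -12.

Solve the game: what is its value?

-7

Row minima: Day → -10, Night → -12; maximin = -10.
Column maxima: Land → -6, Sea → 13, Air → 8; minimax = -6.
-10 ≠ -6, so there is no saddle point; optimal play is mixed.
Sea is strictly dominated by Air (it gives the inspector strictly more in every row), so the smuggler never plays it.
On the remaining 2×2 (Day, Night vs Land, Air):
Let the inspector play Day with probability p. Expected payoff against Land: (-10)p + (-6)(1−p) = −4p − 6; against Air: 8p + (-12)(1−p) = 20p − 12.
Setting these equal: −4p − 6 = 20p − 12 ⇒ −24p = -6 ⇒ p = 1/4, and the value is (-4)·(1/4) − 6 = -7.
For the smuggler: with q = P(Land), equating Day's and Night's payoffs gives −18q + 8 = 6q − 12 ⇒ q = 5/6.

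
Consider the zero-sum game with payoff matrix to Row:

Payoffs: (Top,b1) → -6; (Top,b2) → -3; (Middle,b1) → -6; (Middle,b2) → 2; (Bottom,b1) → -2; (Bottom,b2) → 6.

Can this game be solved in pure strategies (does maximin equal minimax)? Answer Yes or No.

Yes

Row minima: Top → -6, Middle → -6, Bottom → -2; maximin = -2.
Column maxima: b1 → -2, b2 → 6; minimax = -2.
maximin = minimax = -2, so a saddle point exists.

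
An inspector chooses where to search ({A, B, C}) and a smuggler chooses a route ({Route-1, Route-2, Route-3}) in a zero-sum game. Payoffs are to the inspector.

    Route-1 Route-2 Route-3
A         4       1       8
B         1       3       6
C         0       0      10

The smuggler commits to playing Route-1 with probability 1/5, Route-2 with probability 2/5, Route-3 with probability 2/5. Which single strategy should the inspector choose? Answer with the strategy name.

Expected payoff of A: (1/5)·4 + (2/5)·1 + (2/5)·8 = 22/5.
Expected payoff of B: (1/5)·1 + (2/5)·3 + (2/5)·6 = 19/5.
Expected payoff of C: (1/5)·0 + (2/5)·0 + (2/5)·10 = 4.
The largest is 22/5, so the inspector's best response is A.

A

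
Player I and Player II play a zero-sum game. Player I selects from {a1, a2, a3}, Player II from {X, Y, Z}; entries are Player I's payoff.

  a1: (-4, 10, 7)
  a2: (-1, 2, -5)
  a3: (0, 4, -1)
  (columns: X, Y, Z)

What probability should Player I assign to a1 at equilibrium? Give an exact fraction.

1/12

Row minima: a1 → -4, a2 → -5, a3 → -1; maximin = -1.
Column maxima: X → 0, Y → 10, Z → 7; minimax = 0.
-1 ≠ 0, so there is no saddle point; optimal play is mixed.
a2 is strictly dominated by a3, so Player I never plays it.
Y is strictly dominated by X (it gives Player I strictly more in every row), so Player II never plays it.
On the remaining 2×2 (a1, a3 vs X, Z):
Let Player I play a1 with probability p. Expected payoff against X: (-4)p + 0(1−p) = −4p; against Z: 7p + (-1)(1−p) = 8p − 1.
Setting these equal: −4p = 8p − 1 ⇒ −12p = -1 ⇒ p = 1/12, and the value is (-4)·(1/12) = -1/3.
For Player II: with q = P(X), equating a1's and a3's payoffs gives −11q + 7 = q − 1 ⇒ q = 2/3.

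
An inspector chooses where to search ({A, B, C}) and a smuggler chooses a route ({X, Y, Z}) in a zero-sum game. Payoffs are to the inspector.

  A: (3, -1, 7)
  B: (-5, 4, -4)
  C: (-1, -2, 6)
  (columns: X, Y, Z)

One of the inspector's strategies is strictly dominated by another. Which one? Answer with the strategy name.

A gives a strictly higher payoff than C against every column: 3 > -1, -1 > -2, 7 > 6.
So C is strictly dominated and the inspector never plays it.

C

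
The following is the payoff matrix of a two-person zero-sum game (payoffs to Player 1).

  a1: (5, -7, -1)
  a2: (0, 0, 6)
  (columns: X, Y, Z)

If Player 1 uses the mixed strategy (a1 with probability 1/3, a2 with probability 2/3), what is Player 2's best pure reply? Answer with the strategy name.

Y

If Player 2 plays X, Player 1's expected payoff is (1/3)·5 + (2/3)·0 = 5/3.
If Player 2 plays Y, Player 1's expected payoff is (1/3)·(-7) + (2/3)·0 = -7/3.
If Player 2 plays Z, Player 1's expected payoff is (1/3)·(-1) + (2/3)·6 = 11/3.
Player 2 minimizes Player 1's payoff; the smallest is -7/3, so the best response is Y.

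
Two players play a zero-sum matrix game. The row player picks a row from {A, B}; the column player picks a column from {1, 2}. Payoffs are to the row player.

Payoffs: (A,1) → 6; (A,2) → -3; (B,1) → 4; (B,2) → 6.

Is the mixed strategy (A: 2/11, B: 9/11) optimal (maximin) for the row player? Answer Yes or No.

Yes

Against 1 this mix gives (2/11)·6 + (9/11)·4 = 48/11.
Against 2 this mix gives (2/11)·(-3) + (9/11)·6 = 48/11.
All of the column player's active replies (1, 2) yield 48/11, and no column does worse for the row player. The mix makes the column player indifferent and guarantees 48/11, so it is optimal.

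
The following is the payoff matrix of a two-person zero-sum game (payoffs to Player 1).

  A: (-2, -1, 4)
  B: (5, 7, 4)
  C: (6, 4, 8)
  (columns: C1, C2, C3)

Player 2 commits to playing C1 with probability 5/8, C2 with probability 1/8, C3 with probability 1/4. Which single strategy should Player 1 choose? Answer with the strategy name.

Expected payoff of A: (5/8)·(-2) + (1/8)·(-1) + (1/4)·4 = -3/8.
Expected payoff of B: (5/8)·5 + (1/8)·7 + (1/4)·4 = 5.
Expected payoff of C: (5/8)·6 + (1/8)·4 + (1/4)·8 = 25/4.
The largest is 25/4, so Player 1's best response is C.

C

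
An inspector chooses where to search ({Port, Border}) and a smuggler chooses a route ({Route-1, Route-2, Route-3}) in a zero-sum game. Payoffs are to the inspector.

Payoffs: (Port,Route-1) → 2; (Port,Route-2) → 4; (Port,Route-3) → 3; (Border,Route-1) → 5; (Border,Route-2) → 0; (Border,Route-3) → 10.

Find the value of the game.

20/7

Row minima: Port → 2, Border → 0; maximin = 2.
Column maxima: Route-1 → 5, Route-2 → 4, Route-3 → 10; minimax = 4.
2 ≠ 4, so there is no saddle point; optimal play is mixed.
Route-3 is strictly dominated by Route-1 (it gives the inspector strictly more in every row), so the smuggler never plays it.
On the remaining 2×2 (Port, Border vs Route-1, Route-2):
Let the inspector play Port with probability p. Expected payoff against Route-1: 2p + 5(1−p) = −3p + 5; against Route-2: 4p + 0(1−p) = 4p.
Setting these equal: −3p + 5 = 4p ⇒ −7p = -5 ⇒ p = 5/7, and the value is (-3)·(5/7) + 5 = 20/7.
For the smuggler: with q = P(Route-1), equating Port's and Border's payoffs gives −2q + 4 = 5q ⇒ q = 4/7.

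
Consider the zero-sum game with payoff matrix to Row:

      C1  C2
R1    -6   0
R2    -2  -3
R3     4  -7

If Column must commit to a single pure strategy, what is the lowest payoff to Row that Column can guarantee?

Column maxima: C1 → 4, C2 → 0.
The smallest of these is 0.

0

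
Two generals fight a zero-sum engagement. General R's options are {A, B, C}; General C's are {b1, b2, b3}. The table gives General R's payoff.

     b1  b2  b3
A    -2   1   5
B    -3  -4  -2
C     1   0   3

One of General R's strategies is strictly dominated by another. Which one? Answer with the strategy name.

A gives a strictly higher payoff than B against every column: -2 > -3, 1 > -4, 5 > -2.
So B is strictly dominated and General R never plays it.

B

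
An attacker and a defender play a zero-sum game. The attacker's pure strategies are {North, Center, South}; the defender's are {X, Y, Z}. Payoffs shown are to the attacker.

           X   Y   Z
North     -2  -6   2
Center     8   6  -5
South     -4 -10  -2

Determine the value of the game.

Row minima: North → -6, Center → -5, South → -10; maximin = -5.
Column maxima: X → 8, Y → 6, Z → 2; minimax = 2.
-5 ≠ 2, so there is no saddle point; optimal play is mixed.
South is strictly dominated by North, so the attacker never plays it.
X is strictly dominated by Y (it gives the attacker strictly more in every row), so the defender never plays it.
On the remaining 2×2 (North, Center vs Y, Z):
Let the attacker play North with probability p. Expected payoff against Y: (-6)p + 6(1−p) = −12p + 6; against Z: 2p + (-5)(1−p) = 7p − 5.
Setting these equal: −12p + 6 = 7p − 5 ⇒ −19p = -11 ⇒ p = 11/19, and the value is (-12)·(11/19) + 6 = -18/19.
For the defender: with q = P(Y), equating North's and Center's payoffs gives −8q + 2 = 11q − 5 ⇒ q = 7/19.

-18/19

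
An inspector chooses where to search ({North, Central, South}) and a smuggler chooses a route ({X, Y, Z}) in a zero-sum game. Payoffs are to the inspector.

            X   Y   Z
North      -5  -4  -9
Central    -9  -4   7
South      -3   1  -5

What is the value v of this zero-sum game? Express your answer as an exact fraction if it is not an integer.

Row minima: North → -9, Central → -9, South → -5; maximin = -5.
Column maxima: X → -3, Y → 1, Z → 7; minimax = -3.
-5 ≠ -3, so there is no saddle point; optimal play is mixed.
North is strictly dominated by South, so the inspector never plays it.
Y is strictly dominated by X (it gives the inspector strictly more in every row), so the smuggler never plays it.
On the remaining 2×2 (Central, South vs X, Z):
Let the inspector play Central with probability p. Expected payoff against X: (-9)p + (-3)(1−p) = −6p − 3; against Z: 7p + (-5)(1−p) = 12p − 5.
Setting these equal: −6p − 3 = 12p − 5 ⇒ −18p = -2 ⇒ p = 1/9, and the value is (-6)·(1/9) − 3 = -11/3.
For the smuggler: with q = P(X), equating Central's and South's payoffs gives −16q + 7 = 2q − 5 ⇒ q = 2/3.

-11/3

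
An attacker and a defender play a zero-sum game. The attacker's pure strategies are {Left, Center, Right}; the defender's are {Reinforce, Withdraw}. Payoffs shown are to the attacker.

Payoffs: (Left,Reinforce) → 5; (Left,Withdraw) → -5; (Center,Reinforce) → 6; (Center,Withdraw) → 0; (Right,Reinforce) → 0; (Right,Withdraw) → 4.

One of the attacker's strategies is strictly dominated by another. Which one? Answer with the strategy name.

Left

Center gives a strictly higher payoff than Left against every column: 6 > 5, 0 > -5.
So Left is strictly dominated and the attacker never plays it.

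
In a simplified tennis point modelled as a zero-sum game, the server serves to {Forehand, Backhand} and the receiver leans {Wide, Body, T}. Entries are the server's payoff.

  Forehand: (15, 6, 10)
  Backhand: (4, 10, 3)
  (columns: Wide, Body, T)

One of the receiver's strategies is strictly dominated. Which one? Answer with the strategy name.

T holds the server's payoff strictly below Wide in every row: 10 < 15, 3 < 4.
So Wide is strictly dominated for the receiver.

Wide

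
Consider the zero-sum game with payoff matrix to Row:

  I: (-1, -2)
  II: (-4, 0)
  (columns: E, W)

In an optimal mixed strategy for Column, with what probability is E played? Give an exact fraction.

Row minima: I → -2, II → -4; maximin = -2.
Column maxima: E → -1, W → 0; minimax = -1.
-2 ≠ -1, so there is no saddle point; optimal play is mixed.
Let Row play I with probability p. Expected payoff against E: (-1)p + (-4)(1−p) = 3p − 4; against W: (-2)p + 0(1−p) = −2p.
Setting these equal: 3p − 4 = −2p ⇒ 5p = 4 ⇒ p = 4/5, and the value is (3)·(4/5) − 4 = -8/5.
For Column: with q = P(E), equating I's and II's payoffs gives q − 2 = −4q ⇒ q = 2/5.

2/5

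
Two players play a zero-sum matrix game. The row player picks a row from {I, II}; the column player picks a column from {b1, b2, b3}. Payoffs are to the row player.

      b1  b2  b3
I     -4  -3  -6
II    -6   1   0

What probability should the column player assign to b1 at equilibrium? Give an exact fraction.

3/4

Row minima: I → -6, II → -6; maximin = -6.
Column maxima: b1 → -4, b2 → 1, b3 → 0; minimax = -4.
-6 ≠ -4, so there is no saddle point; optimal play is mixed.
b2 is strictly dominated by b1 (it gives the row player strictly more in every row), so the column player never plays it.
On the remaining 2×2 (I, II vs b1, b3):
Let the row player play I with probability p. Expected payoff against b1: (-4)p + (-6)(1−p) = 2p − 6; against b3: (-6)p + 0(1−p) = −6p.
Setting these equal: 2p − 6 = −6p ⇒ 8p = 6 ⇒ p = 3/4, and the value is (2)·(3/4) − 6 = -9/2.
For the column player: with q = P(b1), equating I's and II's payoffs gives 2q − 6 = −6q ⇒ q = 3/4.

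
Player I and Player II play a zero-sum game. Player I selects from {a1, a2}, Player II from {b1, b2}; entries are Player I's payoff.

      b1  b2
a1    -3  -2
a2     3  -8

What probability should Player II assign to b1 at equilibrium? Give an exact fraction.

1/2

Row minima: a1 → -3, a2 → -8; maximin = -3.
Column maxima: b1 → 3, b2 → -2; minimax = -2.
-3 ≠ -2, so there is no saddle point; optimal play is mixed.
Let Player I play a1 with probability p. Expected payoff against b1: (-3)p + 3(1−p) = −6p + 3; against b2: (-2)p + (-8)(1−p) = 6p − 8.
Setting these equal: −6p + 3 = 6p − 8 ⇒ −12p = -11 ⇒ p = 11/12, and the value is (-6)·(11/12) + 3 = -5/2.
For Player II: with q = P(b1), equating a1's and a2's payoffs gives −q − 2 = 11q − 8 ⇒ q = 1/2.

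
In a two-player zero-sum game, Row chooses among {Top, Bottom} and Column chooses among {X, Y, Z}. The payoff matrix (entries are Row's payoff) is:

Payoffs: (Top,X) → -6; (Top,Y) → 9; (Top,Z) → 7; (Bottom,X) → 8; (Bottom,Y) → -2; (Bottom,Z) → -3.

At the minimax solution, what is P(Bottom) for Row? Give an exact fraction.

Row minima: Top → -6, Bottom → -3; maximin = -3.
Column maxima: X → 8, Y → 9, Z → 7; minimax = 7.
-3 ≠ 7, so there is no saddle point; optimal play is mixed.
Y is strictly dominated by Z (it gives Row strictly more in every row), so Column never plays it.
On the remaining 2×2 (Top, Bottom vs X, Z):
Let Row play Top with probability p. Expected payoff against X: (-6)p + 8(1−p) = −14p + 8; against Z: 7p + (-3)(1−p) = 10p − 3.
Setting these equal: −14p + 8 = 10p − 3 ⇒ −24p = -11 ⇒ p = 11/24, and the value is (-14)·(11/24) + 8 = 19/12.
For Column: with q = P(X), equating Top's and Bottom's payoffs gives −13q + 7 = 11q − 3 ⇒ q = 5/12.

13/24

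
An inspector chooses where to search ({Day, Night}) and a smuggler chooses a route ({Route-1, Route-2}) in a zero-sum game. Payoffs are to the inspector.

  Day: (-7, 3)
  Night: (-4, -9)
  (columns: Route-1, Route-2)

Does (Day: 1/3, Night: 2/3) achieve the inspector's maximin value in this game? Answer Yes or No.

Against Route-1 this mix gives (1/3)·(-7) + (2/3)·(-4) = -5.
Against Route-2 this mix gives (1/3)·3 + (2/3)·(-9) = -5.
All of the smuggler's active replies (Route-1, Route-2) yield -5, and no column does worse for the inspector. The mix makes the smuggler indifferent and guarantees -5, so it is optimal.

Yes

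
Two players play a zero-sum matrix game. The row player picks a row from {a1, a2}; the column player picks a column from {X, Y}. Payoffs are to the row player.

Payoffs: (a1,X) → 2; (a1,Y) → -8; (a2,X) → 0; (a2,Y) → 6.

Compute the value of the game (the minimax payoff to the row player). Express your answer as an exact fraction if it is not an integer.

Row minima: a1 → -8, a2 → 0; maximin = 0.
Column maxima: X → 2, Y → 6; minimax = 2.
0 ≠ 2, so there is no saddle point; optimal play is mixed.
Let the row player play a1 with probability p. Expected payoff against X: 2p + 0(1−p) = 2p; against Y: (-8)p + 6(1−p) = −14p + 6.
Setting these equal: 2p = −14p + 6 ⇒ 16p = 6 ⇒ p = 3/8, and the value is (2)·(3/8) = 3/4.
For the column player: with q = P(X), equating a1's and a2's payoffs gives 10q − 8 = −6q + 6 ⇒ q = 7/8.

3/4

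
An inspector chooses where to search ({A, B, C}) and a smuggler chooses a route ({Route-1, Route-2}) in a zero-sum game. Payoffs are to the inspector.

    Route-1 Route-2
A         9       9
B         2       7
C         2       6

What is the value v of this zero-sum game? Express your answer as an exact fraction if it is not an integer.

9

Row minima: A → 9, B → 2, C → 2; maximin = 9.
Column maxima: Route-1 → 9, Route-2 → 9; minimax = 9.
Since maximin = minimax = 9, there is a saddle point and the value is 9.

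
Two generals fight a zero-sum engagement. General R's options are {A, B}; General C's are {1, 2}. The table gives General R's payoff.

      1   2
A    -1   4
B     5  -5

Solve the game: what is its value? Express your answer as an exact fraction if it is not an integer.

Row minima: A → -1, B → -5; maximin = -1.
Column maxima: 1 → 5, 2 → 4; minimax = 4.
-1 ≠ 4, so there is no saddle point; optimal play is mixed.
Let General R play A with probability p. Expected payoff against 1: (-1)p + 5(1−p) = −6p + 5; against 2: 4p + (-5)(1−p) = 9p − 5.
Setting these equal: −6p + 5 = 9p − 5 ⇒ −15p = -10 ⇒ p = 2/3, and the value is (-6)·(2/3) + 5 = 1.
For General C: with q = P(1), equating A's and B's payoffs gives −5q + 4 = 10q − 5 ⇒ q = 3/5.

1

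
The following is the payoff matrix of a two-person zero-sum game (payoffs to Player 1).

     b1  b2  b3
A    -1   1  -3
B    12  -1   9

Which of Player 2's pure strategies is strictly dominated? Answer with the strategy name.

b1

b3 holds Player 1's payoff strictly below b1 in every row: -3 < -1, 9 < 12.
So b1 is strictly dominated for Player 2.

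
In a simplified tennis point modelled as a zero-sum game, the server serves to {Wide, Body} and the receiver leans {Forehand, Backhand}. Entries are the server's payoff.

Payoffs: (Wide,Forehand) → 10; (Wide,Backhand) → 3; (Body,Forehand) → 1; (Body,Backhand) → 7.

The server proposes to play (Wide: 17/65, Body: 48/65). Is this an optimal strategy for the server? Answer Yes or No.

No

Against Forehand this mix gives (17/65)·10 + (48/65)·1 = 218/65.
Against Backhand this mix gives (17/65)·3 + (48/65)·7 = 387/65.
The receiver will play Forehand, holding the server to 218/65. Shifting weight toward the row that does better against Forehand would raise this floor (the equalizing mix achieves 67/13 against both Forehand and Backhand), so the proposed strategy is not optimal.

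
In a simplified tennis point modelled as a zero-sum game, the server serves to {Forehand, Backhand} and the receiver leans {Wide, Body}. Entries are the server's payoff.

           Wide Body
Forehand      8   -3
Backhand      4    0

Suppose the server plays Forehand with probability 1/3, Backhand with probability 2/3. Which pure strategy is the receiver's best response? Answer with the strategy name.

If the receiver plays Wide, the server's expected payoff is (1/3)·8 + (2/3)·4 = 16/3.
If the receiver plays Body, the server's expected payoff is (1/3)·(-3) + (2/3)·0 = -1.
The receiver minimizes the server's payoff; the smallest is -1, so the best response is Body.

Body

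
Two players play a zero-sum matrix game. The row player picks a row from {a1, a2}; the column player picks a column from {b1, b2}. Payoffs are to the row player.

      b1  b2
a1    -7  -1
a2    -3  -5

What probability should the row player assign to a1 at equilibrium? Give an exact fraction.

1/4

Row minima: a1 → -7, a2 → -5; maximin = -5.
Column maxima: b1 → -3, b2 → -1; minimax = -3.
-5 ≠ -3, so there is no saddle point; optimal play is mixed.
Let the row player play a1 with probability p. Expected payoff against b1: (-7)p + (-3)(1−p) = −4p − 3; against b2: (-1)p + (-5)(1−p) = 4p − 5.
Setting these equal: −4p − 3 = 4p − 5 ⇒ −8p = -2 ⇒ p = 1/4, and the value is (-4)·(1/4) − 3 = -4.
For the column player: with q = P(b1), equating a1's and a2's payoffs gives −6q − 1 = 2q − 5 ⇒ q = 1/2.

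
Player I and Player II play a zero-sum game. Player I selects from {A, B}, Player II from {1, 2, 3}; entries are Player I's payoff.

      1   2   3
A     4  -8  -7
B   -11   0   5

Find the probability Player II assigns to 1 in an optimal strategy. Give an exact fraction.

Row minima: A → -8, B → -11; maximin = -8.
Column maxima: 1 → 4, 2 → 0, 3 → 5; minimax = 0.
-8 ≠ 0, so there is no saddle point; optimal play is mixed.
3 is strictly dominated by 2 (it gives Player I strictly more in every row), so Player II never plays it.
On the remaining 2×2 (A, B vs 1, 2):
Let Player I play A with probability p. Expected payoff against 1: 4p + (-11)(1−p) = 15p − 11; against 2: (-8)p + 0(1−p) = −8p.
Setting these equal: 15p − 11 = −8p ⇒ 23p = 11 ⇒ p = 11/23, and the value is (15)·(11/23) − 11 = -88/23.
For Player II: with q = P(1), equating A's and B's payoffs gives 12q − 8 = −11q ⇒ q = 8/23.

8/23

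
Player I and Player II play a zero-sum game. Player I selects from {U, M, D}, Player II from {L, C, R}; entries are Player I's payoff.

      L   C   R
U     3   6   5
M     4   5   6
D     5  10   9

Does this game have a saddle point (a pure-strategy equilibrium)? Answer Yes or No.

Row minima: U → 3, M → 4, D → 5; maximin = 5.
Column maxima: L → 5, C → 10, R → 9; minimax = 5.
maximin = minimax = 5, so a saddle point exists.

Yes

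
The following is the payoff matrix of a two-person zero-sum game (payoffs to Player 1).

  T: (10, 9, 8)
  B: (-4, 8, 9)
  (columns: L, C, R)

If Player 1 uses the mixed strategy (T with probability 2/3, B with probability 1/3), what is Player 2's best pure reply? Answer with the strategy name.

If Player 2 plays L, Player 1's expected payoff is (2/3)·10 + (1/3)·(-4) = 16/3.
If Player 2 plays C, Player 1's expected payoff is (2/3)·9 + (1/3)·8 = 26/3.
If Player 2 plays R, Player 1's expected payoff is (2/3)·8 + (1/3)·9 = 25/3.
Player 2 minimizes Player 1's payoff; the smallest is 16/3, so the best response is L.

L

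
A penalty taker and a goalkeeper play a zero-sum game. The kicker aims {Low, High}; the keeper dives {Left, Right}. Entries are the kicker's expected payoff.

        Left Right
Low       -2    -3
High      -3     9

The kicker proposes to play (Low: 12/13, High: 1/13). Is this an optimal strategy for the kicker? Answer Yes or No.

Yes

Against Left this mix gives (12/13)·(-2) + (1/13)·(-3) = -27/13.
Against Right this mix gives (12/13)·(-3) + (1/13)·9 = -27/13.
All of the keeper's active replies (Left, Right) yield -27/13, and no column does worse for the kicker. The mix makes the keeper indifferent and guarantees -27/13, so it is optimal.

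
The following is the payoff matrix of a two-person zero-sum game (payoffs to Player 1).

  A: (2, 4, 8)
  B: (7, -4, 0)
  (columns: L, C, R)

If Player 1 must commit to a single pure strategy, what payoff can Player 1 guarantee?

2

Row minima: A → 2, B → -4.
The best of these is 2.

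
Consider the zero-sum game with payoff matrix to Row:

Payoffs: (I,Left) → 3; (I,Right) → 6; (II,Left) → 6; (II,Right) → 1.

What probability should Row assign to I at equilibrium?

Row minima: I → 3, II → 1; maximin = 3.
Column maxima: Left → 6, Right → 6; minimax = 6.
3 ≠ 6, so there is no saddle point; optimal play is mixed.
Let Row play I with probability p. Expected payoff against Left: 3p + 6(1−p) = −3p + 6; against Right: 6p + 1(1−p) = 5p + 1.
Setting these equal: −3p + 6 = 5p + 1 ⇒ −8p = -5 ⇒ p = 5/8, and the value is (-3)·(5/8) + 6 = 33/8.
For Column: with q = P(Left), equating I's and II's payoffs gives −3q + 6 = 5q + 1 ⇒ q = 5/8.

5/8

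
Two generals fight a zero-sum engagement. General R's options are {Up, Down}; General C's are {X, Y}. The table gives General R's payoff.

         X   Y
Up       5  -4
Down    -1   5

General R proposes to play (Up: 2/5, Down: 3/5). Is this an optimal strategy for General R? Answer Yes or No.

Yes

Against X this mix gives (2/5)·5 + (3/5)·(-1) = 7/5.
Against Y this mix gives (2/5)·(-4) + (3/5)·5 = 7/5.
All of General C's active replies (X, Y) yield 7/5, and no column does worse for General R. The mix makes General C indifferent and guarantees 7/5, so it is optimal.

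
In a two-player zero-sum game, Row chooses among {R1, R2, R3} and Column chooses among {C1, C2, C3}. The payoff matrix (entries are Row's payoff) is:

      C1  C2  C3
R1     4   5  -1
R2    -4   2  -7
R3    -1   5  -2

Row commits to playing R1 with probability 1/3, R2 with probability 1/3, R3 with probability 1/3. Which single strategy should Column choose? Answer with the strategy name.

If Column plays C1, Row's expected payoff is (1/3)·4 + (1/3)·(-4) + (1/3)·(-1) = -1/3.
If Column plays C2, Row's expected payoff is (1/3)·5 + (1/3)·2 + (1/3)·5 = 4.
If Column plays C3, Row's expected payoff is (1/3)·(-1) + (1/3)·(-7) + (1/3)·(-2) = -10/3.
Column minimizes Row's payoff; the smallest is -10/3, so the best response is C3.

C3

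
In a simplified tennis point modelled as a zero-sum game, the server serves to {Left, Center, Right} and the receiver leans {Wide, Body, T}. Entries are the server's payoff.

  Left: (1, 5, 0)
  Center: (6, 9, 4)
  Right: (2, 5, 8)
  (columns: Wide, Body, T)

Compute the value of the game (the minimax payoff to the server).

Row minima: Left → 0, Center → 4, Right → 2; maximin = 4.
Column maxima: Wide → 6, Body → 9, T → 8; minimax = 6.
4 ≠ 6, so there is no saddle point; optimal play is mixed.
Left is strictly dominated by Center, so the server never plays it.
Body is strictly dominated by Wide (it gives the server strictly more in every row), so the receiver never plays it.
On the remaining 2×2 (Center, Right vs Wide, T):
Let the server play Center with probability p. Expected payoff against Wide: 6p + 2(1−p) = 4p + 2; against T: 4p + 8(1−p) = −4p + 8.
Setting these equal: 4p + 2 = −4p + 8 ⇒ 8p = 6 ⇒ p = 3/4, and the value is (4)·(3/4) + 2 = 5.
For the receiver: with q = P(Wide), equating Center's and Right's payoffs gives 2q + 4 = −6q + 8 ⇒ q = 1/2.

5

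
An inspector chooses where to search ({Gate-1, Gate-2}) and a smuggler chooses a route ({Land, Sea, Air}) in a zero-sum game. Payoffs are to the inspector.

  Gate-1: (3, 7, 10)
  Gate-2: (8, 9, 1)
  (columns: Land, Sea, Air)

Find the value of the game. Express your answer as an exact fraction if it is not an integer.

Row minima: Gate-1 → 3, Gate-2 → 1; maximin = 3.
Column maxima: Land → 8, Sea → 9, Air → 10; minimax = 8.
3 ≠ 8, so there is no saddle point; optimal play is mixed.
Sea is strictly dominated by Land (it gives the inspector strictly more in every row), so the smuggler never plays it.
On the remaining 2×2 (Gate-1, Gate-2 vs Land, Air):
Let the inspector play Gate-1 with probability p. Expected payoff against Land: 3p + 8(1−p) = −5p + 8; against Air: 10p + 1(1−p) = 9p + 1.
Setting these equal: −5p + 8 = 9p + 1 ⇒ −14p = -7 ⇒ p = 1/2, and the value is (-5)·(1/2) + 8 = 11/2.
For the smuggler: with q = P(Land), equating Gate-1's and Gate-2's payoffs gives −7q + 10 = 7q + 1 ⇒ q = 9/14.

11/2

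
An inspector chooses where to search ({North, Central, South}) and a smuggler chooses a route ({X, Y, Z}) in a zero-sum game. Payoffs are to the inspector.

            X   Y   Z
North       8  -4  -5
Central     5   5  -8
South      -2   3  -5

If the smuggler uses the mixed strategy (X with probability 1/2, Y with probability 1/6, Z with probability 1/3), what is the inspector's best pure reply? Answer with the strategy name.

North

Expected payoff of North: (1/2)·8 + (1/6)·(-4) + (1/3)·(-5) = 5/3.
Expected payoff of Central: (1/2)·5 + (1/6)·5 + (1/3)·(-8) = 2/3.
Expected payoff of South: (1/2)·(-2) + (1/6)·3 + (1/3)·(-5) = -13/6.
The largest is 5/3, so the inspector's best response is North.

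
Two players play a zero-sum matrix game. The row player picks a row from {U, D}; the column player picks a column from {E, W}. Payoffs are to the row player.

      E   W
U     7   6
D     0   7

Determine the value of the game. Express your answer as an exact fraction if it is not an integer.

Row minima: U → 6, D → 0; maximin = 6.
Column maxima: E → 7, W → 7; minimax = 7.
6 ≠ 7, so there is no saddle point; optimal play is mixed.
Let the row player play U with probability p. Expected payoff against E: 7p + 0(1−p) = 7p; against W: 6p + 7(1−p) = −p + 7.
Setting these equal: 7p = −p + 7 ⇒ 8p = 7 ⇒ p = 7/8, and the value is (7)·(7/8) = 49/8.
For the column player: with q = P(E), equating U's and D's payoffs gives q + 6 = −7q + 7 ⇒ q = 1/8.

49/8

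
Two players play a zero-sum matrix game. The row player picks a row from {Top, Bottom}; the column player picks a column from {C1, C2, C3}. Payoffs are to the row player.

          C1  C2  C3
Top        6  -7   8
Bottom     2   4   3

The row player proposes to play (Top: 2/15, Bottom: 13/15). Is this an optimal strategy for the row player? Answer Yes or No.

Against C1 this mix gives (2/15)·6 + (13/15)·2 = 38/15.
Against C2 this mix gives (2/15)·(-7) + (13/15)·4 = 38/15.
Against C3 this mix gives (2/15)·8 + (13/15)·3 = 11/3.
All of the column player's active replies (C1, C2) yield 38/15, and no column does worse for the row player. The mix makes the column player indifferent and guarantees 38/15, so it is optimal.

Yes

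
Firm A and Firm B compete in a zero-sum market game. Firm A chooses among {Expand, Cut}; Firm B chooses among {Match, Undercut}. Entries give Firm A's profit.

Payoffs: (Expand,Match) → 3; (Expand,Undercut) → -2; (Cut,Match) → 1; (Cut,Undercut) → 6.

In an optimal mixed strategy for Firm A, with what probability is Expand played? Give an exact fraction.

1/2

Row minima: Expand → -2, Cut → 1; maximin = 1.
Column maxima: Match → 3, Undercut → 6; minimax = 3.
1 ≠ 3, so there is no saddle point; optimal play is mixed.
Let Firm A play Expand with probability p. Expected payoff against Match: 3p + 1(1−p) = 2p + 1; against Undercut: (-2)p + 6(1−p) = −8p + 6.
Setting these equal: 2p + 1 = −8p + 6 ⇒ 10p = 5 ⇒ p = 1/2, and the value is (2)·(1/2) + 1 = 2.
For Firm B: with q = P(Match), equating Expand's and Cut's payoffs gives 5q − 2 = −5q + 6 ⇒ q = 4/5.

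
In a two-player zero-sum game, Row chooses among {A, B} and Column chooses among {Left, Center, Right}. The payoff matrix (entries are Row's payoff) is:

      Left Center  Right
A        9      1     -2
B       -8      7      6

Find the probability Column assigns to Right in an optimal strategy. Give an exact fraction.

Row minima: A → -2, B → -8; maximin = -2.
Column maxima: Left → 9, Center → 7, Right → 6; minimax = 6.
-2 ≠ 6, so there is no saddle point; optimal play is mixed.
Center is strictly dominated by Right (it gives Row strictly more in every row), so Column never plays it.
On the remaining 2×2 (A, B vs Left, Right):
Let Row play A with probability p. Expected payoff against Left: 9p + (-8)(1−p) = 17p − 8; against Right: (-2)p + 6(1−p) = −8p + 6.
Setting these equal: 17p − 8 = −8p + 6 ⇒ 25p = 14 ⇒ p = 14/25, and the value is (17)·(14/25) − 8 = 38/25.
For Column: with q = P(Left), equating A's and B's payoffs gives 11q − 2 = −14q + 6 ⇒ q = 8/25.

17/25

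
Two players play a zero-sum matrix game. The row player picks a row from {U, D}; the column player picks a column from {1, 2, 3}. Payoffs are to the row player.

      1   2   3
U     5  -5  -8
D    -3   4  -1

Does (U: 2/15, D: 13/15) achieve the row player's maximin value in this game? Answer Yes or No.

Against 1 this mix gives (2/15)·5 + (13/15)·(-3) = -29/15.
Against 2 this mix gives (2/15)·(-5) + (13/15)·4 = 14/5.
Against 3 this mix gives (2/15)·(-8) + (13/15)·(-1) = -29/15.
All of the column player's active replies (1, 3) yield -29/15, and no column does worse for the row player. The mix makes the column player indifferent and guarantees -29/15, so it is optimal.

Yes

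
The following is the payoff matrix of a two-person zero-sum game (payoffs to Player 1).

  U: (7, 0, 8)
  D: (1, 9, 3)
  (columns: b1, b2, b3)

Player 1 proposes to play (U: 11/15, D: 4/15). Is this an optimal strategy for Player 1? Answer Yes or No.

Against b1 this mix gives (11/15)·7 + (4/15)·1 = 27/5.
Against b2 this mix gives (11/15)·0 + (4/15)·9 = 12/5.
Against b3 this mix gives (11/15)·8 + (4/15)·3 = 20/3.
Player 2 will play b2, holding Player 1 to 12/5. Shifting weight toward the row that does better against b2 would raise this floor (the equalizing mix achieves 21/5 against both b2 and b1), so the proposed strategy is not optimal.

No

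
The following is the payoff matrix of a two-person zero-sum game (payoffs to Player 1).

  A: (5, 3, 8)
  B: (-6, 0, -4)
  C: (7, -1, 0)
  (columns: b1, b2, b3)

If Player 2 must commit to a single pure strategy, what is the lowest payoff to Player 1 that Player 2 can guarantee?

3

Column maxima: b1 → 7, b2 → 3, b3 → 8.
The smallest of these is 3.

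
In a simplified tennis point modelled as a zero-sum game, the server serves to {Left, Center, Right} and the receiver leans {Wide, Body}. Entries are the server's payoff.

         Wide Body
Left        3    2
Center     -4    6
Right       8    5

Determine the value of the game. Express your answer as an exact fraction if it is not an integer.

Row minima: Left → 2, Center → -4, Right → 5; maximin = 5.
Column maxima: Wide → 8, Body → 6; minimax = 6.
5 ≠ 6, so there is no saddle point; optimal play is mixed.
Left is strictly dominated by Right, so the server never plays it.
On the remaining 2×2 (Center, Right vs Wide, Body):
Let the server play Center with probability p. Expected payoff against Wide: (-4)p + 8(1−p) = −12p + 8; against Body: 6p + 5(1−p) = p + 5.
Setting these equal: −12p + 8 = p + 5 ⇒ −13p = -3 ⇒ p = 3/13, and the value is (-12)·(3/13) + 8 = 68/13.
For the receiver: with q = P(Wide), equating Center's and Right's payoffs gives −10q + 6 = 3q + 5 ⇒ q = 1/13.

68/13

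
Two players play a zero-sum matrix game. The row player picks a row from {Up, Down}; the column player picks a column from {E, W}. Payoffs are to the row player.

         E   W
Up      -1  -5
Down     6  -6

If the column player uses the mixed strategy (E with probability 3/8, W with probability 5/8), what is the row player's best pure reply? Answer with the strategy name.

Down

Expected payoff of Up: (3/8)·(-1) + (5/8)·(-5) = -7/2.
Expected payoff of Down: (3/8)·6 + (5/8)·(-6) = -3/2.
The largest is -3/2, so the row player's best response is Down.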